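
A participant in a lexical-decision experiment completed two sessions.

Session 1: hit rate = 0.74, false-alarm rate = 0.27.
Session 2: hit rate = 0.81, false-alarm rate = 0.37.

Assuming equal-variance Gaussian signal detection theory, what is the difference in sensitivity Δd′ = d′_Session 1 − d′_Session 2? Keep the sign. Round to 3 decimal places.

Session 1: z(0.74) = 0.6433, z(0.27) = -0.6128, d' = 1.2561
Session 2: z(0.81) = 0.8779, z(0.37) = -0.3319, d' = 1.2098
Δd' = d'_Session 1 − d'_Session 2 = 1.2561 − 1.2098 = 0.0463
Session 1 has the higher sensitivity.

Δd′ = 0.046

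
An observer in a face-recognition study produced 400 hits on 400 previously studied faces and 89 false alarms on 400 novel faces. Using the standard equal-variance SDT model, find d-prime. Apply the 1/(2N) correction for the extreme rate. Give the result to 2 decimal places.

d-prime = 3.79

The hit rate is 400/400 = 1, so apply the 1/(2N) correction: H → 1 − 1/(2·400) = 0.99875.
z(H) = z(0.99875) = 3.023
z(FA) = z(0.22250) = -0.764
d' = 3.023 − (-0.764) = 3.787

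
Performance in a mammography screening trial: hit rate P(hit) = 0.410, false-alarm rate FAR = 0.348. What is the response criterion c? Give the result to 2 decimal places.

c = 0.31

z(H) = -0.228
z(FA) = -0.391
c = −½·[z(H) + z(FA)] = −0.5 × (-0.228 + (-0.391)) = 0.3095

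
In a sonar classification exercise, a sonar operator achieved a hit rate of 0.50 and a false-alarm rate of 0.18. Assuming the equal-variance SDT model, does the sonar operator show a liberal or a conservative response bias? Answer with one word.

z(H) = 0.000, z(FA) = -0.915
c = −½·(z(H) + z(FA)) = 0.4575
c > 0 → conservative criterion (biased toward responding “no”).

conservative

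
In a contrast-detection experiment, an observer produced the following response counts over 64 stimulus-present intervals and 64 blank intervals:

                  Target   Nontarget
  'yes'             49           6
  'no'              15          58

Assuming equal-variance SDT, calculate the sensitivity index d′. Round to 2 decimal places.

d′ = 2.04

H = 49/64 = 0.7656
FA = 6/64 = 0.0938
z(H) = z(0.7656) = 0.7244
z(FA) = z(0.0938) = -1.3177
d' = z(H) − z(FA) = 0.7244 − (-1.3177) = 2.0421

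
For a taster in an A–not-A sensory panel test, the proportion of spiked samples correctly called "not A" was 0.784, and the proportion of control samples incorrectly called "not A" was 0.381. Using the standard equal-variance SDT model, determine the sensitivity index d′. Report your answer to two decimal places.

d′ = 1.09

Φ⁻¹(H) = 0.7858
Φ⁻¹(FA) = -0.3029
d' = z(H) − z(FA) = 0.7858 − (-0.3029) = 1.0887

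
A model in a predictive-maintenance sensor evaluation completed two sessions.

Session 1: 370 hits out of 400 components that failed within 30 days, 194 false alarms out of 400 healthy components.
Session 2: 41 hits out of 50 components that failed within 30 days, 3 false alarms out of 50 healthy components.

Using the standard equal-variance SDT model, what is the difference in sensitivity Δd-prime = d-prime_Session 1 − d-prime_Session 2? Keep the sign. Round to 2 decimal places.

Δd-prime = -0.99

Session 1: z(0.9250) = 1.440, z(0.4850) = -0.038, d' = 1.478
Session 2: z(0.8200) = 0.915, z(0.0600) = -1.555, d' = 2.470
Δd' = d'_Session 1 − d'_Session 2 = 1.478 − 2.470 = -0.992
Session 2 has the higher sensitivity.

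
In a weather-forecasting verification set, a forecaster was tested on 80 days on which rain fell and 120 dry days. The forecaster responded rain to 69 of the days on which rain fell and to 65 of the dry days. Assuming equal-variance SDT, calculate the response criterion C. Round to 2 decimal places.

H = 69/80 = 0.8625
FA = 65/120 = 0.5417
z(H) = 1.092
z(FA) = 0.105
c = −½·[z(H) + z(FA)] = −0.5 × (1.092 + 0.105) = -0.5985

C = -0.60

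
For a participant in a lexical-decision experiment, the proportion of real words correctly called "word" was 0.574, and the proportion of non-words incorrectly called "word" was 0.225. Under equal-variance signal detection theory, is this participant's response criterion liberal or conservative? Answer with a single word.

z(H) = 0.187, z(FA) = -0.755
c = −½·(z(H) + z(FA)) = 0.284
c > 0 → conservative criterion (biased toward responding “no”).

conservative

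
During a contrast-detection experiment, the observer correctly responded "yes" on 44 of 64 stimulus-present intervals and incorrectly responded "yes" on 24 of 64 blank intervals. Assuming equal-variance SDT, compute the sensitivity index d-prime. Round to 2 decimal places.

H = 44/64 = 0.6875
FA = 24/64 = 0.3750
z(H) = z(0.6875) = 0.489
z(FA) = z(0.3750) = -0.319
d' = z(H) − z(FA) = 0.489 − (-0.319) = 0.808

d-prime = 0.81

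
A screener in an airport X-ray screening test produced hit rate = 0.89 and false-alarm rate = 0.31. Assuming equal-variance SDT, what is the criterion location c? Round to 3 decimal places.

c = -0.365

z(0.89) = 1.2265, z(0.31) = -0.4959
c = −½·[z(H) + z(FA)] = −0.5 × (1.2265 + (-0.4959)) = -0.3653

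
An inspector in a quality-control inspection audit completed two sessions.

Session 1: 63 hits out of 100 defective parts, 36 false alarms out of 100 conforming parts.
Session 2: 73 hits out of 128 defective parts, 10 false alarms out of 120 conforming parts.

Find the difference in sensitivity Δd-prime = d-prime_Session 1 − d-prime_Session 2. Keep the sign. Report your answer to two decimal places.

Session 1: z(0.6300) = 0.332, z(0.3600) = -0.358, d' = 0.690
Session 2: z(0.5703) = 0.177, z(0.0833) = -1.383, d' = 1.560
Δd' = d'_Session 1 − d'_Session 2 = 0.690 − 1.560 = -0.870
Session 2 has the higher sensitivity.

Δd-prime = -0.87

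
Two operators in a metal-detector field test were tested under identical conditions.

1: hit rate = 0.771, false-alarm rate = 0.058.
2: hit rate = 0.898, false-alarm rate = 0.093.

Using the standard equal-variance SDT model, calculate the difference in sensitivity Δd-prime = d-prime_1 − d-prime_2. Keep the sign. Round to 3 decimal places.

1: z(0.771) = 0.7421, z(0.058) = -1.5718, d' = 2.3139
2: z(0.898) = 1.2702, z(0.093) = -1.3225, d' = 2.5927
Δd' = d'_1 − d'_2 = 2.3139 − 2.5927 = -0.2788
2 has the higher sensitivity.

Δd-prime = -0.279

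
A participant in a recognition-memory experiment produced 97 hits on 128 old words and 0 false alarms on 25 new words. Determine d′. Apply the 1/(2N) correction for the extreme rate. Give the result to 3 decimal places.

The false-alarm rate is 0/25 = 0, so apply the 1/(2N) correction: FA → 1/(2·25) = 0.02000.
z(H) = z(0.75781) = 0.6993
z(FA) = z(0.02000) = -2.0537
d' = 0.6993 − (-2.0537) = 2.7530

d′ = 2.753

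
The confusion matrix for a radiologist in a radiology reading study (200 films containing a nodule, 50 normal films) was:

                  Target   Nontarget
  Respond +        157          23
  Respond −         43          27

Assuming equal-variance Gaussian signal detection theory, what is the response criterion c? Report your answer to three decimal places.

c = -0.344

H = 157/200 = 0.7850
FA = 23/50 = 0.4600
Φ⁻¹(H) = 0.7892
Φ⁻¹(FA) = -0.1004
c = −½·[z(H) + z(FA)] = −0.5 × (0.7892 + (-0.1004)) = -0.3444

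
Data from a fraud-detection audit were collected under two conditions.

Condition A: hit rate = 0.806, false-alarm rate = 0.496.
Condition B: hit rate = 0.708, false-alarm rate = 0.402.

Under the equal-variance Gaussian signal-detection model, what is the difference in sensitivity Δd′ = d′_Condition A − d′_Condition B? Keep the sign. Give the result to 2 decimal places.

Δd′ = 0.08

Condition A: z(0.806) = 0.863, z(0.496) = -0.010, d' = 0.873
Condition B: z(0.708) = 0.548, z(0.402) = -0.248, d' = 0.796
Δd' = d'_Condition A − d'_Condition B = 0.873 − 0.796 = 0.077
Condition A has the higher sensitivity.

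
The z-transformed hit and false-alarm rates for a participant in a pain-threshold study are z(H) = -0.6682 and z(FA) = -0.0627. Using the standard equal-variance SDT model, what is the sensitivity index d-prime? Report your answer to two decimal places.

d' = z(H) − z(FA) = -0.6682 − (-0.0627) = -0.6055

d-prime = -0.61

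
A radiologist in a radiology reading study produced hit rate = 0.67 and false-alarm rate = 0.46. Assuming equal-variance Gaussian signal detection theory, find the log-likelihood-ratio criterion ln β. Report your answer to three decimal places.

z(0.67) = 0.4399, z(0.46) = -0.1004
ln β = −½·[z(H)² − z(FA)²] = −0.5 × (0.1935 − 0.0101) = -0.0917

ln β = -0.092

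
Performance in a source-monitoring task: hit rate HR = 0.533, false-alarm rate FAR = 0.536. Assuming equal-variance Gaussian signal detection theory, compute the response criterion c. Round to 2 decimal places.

z(0.533) = 0.0828, z(0.536) = 0.0904
c = −½·[z(H) + z(FA)] = −0.5 × (0.0828 + 0.0904) = -0.0866
c < 0: the participant has a liberal response bias.

c = -0.09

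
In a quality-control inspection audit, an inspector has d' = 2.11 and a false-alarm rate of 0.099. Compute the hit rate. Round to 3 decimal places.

hit rate = 0.795

z(false-alarm rate) = z(0.099) = -1.2873
z(H) = z(FA) + d' = -1.2873 + 2.11 = 0.8227
hit rate = Φ(0.8227) = 0.7947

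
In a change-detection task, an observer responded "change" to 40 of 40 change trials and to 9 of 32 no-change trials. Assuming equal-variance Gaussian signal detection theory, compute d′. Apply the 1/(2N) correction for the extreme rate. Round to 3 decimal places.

d′ = 2.821

The hit rate is 40/40 = 1, so apply the 1/(2N) correction: H → 1 − 1/(2·40) = 0.98750.
z(H) = z(0.98750) = 2.2414
z(FA) = z(0.28125) = -0.5791
d' = 2.2414 − (-0.5791) = 2.8205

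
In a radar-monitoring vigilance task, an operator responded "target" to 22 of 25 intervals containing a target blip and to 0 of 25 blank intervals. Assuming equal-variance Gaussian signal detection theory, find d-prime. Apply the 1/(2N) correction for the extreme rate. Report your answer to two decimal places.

The false-alarm rate is 0/25 = 0, so apply the 1/(2N) correction: FA → 1/(2·25) = 0.02000.
z(H) = z(0.88000) = 1.175
z(FA) = z(0.02000) = -2.054
d' = 1.175 − (-2.054) = 3.229

d-prime = 3.23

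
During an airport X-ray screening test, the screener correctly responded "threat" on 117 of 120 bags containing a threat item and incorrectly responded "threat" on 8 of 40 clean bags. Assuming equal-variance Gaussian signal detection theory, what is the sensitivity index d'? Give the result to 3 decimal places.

H = 117/120 = 0.9750
FA = 8/40 = 0.2000
z(H) = 1.9600
z(FA) = -0.8416
d' = z(H) − z(FA) = 1.9600 − (-0.8416) = 2.8016

d' = 2.802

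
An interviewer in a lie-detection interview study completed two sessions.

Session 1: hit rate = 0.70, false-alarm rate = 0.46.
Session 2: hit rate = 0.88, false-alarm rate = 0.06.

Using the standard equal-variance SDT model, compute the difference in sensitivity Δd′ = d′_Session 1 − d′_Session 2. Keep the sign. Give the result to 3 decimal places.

Δd′ = -2.105

Session 1: z(0.70) = 0.5244, z(0.46) = -0.1004, d' = 0.6248
Session 2: z(0.88) = 1.1750, z(0.06) = -1.5548, d' = 2.7298
Δd' = d'_Session 1 − d'_Session 2 = 0.6248 − 2.7298 = -2.1050
Session 2 has the higher sensitivity.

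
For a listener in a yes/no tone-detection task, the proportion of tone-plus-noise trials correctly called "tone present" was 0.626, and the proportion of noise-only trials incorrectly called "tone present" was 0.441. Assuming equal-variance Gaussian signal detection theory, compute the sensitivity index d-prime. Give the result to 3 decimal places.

Φ⁻¹(H) = Φ⁻¹(0.626) = 0.3213
Φ⁻¹(FA) = Φ⁻¹(0.441) = -0.1484
d' = z(H) − z(FA) = 0.3213 − (-0.1484) = 0.4697

d-prime = 0.470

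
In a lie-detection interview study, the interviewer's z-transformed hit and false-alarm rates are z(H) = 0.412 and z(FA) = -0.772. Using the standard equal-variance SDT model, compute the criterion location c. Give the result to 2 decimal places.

c = −½·[z(H) + z(FA)] = −½·(0.412 + (-0.772)) = 0.180
c > 0: the interviewer has a conservative response bias.

c = 0.18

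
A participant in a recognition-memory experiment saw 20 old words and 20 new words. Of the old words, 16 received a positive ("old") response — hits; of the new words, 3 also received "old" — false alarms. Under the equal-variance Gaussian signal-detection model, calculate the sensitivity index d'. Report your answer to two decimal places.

d' = 1.88

H = 16/20 = 0.8000
FA = 3/20 = 0.1500
Φ⁻¹(H) = 0.8416
Φ⁻¹(FA) = -1.0364
d' = z(H) − z(FA) = 0.8416 − (-1.0364) = 1.8780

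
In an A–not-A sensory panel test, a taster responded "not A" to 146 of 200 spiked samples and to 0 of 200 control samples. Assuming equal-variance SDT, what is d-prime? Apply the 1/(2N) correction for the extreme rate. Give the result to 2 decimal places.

The false-alarm rate is 0/200 = 0, so apply the 1/(2N) correction: FA → 1/(2·200) = 0.00250.
z(H) = z(0.73000) = 0.613
z(FA) = z(0.00250) = -2.807
d' = 0.613 − (-2.807) = 3.420

d-prime = 3.42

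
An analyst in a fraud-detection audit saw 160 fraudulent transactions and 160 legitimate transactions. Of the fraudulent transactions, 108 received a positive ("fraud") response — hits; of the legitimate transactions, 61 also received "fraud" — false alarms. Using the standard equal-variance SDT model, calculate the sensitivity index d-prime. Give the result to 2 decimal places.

d-prime = 0.76

H = 108/160 = 0.6750
FA = 61/160 = 0.3812
z(0.6750) = 0.4538, z(0.3812) = -0.3023
d' = z(H) − z(FA) = 0.4538 − (-0.3023) = 0.7561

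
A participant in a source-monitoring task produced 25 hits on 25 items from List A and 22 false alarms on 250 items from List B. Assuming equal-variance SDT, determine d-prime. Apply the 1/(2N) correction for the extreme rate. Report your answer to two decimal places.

d-prime = 3.41

The hit rate is 25/25 = 1, so apply the 1/(2N) correction: H → 1 − 1/(2·25) = 0.98000.
z(H) = z(0.98000) = 2.054
z(FA) = z(0.08800) = -1.353
d' = 2.054 − (-1.353) = 3.407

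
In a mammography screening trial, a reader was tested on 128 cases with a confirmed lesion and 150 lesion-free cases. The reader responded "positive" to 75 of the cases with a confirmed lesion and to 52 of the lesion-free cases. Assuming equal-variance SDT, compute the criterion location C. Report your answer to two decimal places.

H = 75/128 = 0.5859
FA = 52/150 = 0.3467
z(H) = 0.217
z(FA) = -0.394
c = −½·[z(H) + z(FA)] = −0.5 × (0.217 + (-0.394)) = 0.0885
c > 0: the reader has a conservative response bias.

C = 0.09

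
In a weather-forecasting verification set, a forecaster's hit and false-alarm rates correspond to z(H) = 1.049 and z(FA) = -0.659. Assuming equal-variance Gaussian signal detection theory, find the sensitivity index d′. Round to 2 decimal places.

d′ = 1.71

d' = z(H) − z(FA) = 1.049 − (-0.659) = 1.708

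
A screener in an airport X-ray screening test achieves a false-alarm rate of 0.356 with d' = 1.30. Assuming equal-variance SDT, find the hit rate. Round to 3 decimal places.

z(false-alarm rate) = z(0.356) = -0.3692
z(H) = z(FA) + d' = -0.3692 + 1.30 = 0.9308
hit rate = Φ(0.9308) = 0.8240

hit rate = 0.824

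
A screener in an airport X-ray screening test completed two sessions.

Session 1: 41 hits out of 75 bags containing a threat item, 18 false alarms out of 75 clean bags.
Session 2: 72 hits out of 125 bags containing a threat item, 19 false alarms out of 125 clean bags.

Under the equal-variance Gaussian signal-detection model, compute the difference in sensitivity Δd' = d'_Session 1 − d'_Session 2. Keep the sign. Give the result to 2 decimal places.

Δd' = -0.40

Session 1: z(0.5467) = 0.117, z(0.2400) = -0.706, d' = 0.823
Session 2: z(0.5760) = 0.192, z(0.1520) = -1.028, d' = 1.220
Δd' = d'_Session 1 − d'_Session 2 = 0.823 − 1.220 = -0.397
Session 2 has the higher sensitivity.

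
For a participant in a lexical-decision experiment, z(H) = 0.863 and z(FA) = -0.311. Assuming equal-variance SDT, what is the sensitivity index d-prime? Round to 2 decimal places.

d-prime = 1.17

d' = z(H) − z(FA) = 0.863 − (-0.311) = 1.174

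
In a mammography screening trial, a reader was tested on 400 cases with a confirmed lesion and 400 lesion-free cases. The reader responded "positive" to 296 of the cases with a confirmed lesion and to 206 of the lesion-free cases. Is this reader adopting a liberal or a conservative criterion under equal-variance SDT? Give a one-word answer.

z(H) = 0.643, z(FA) = 0.038
c = −½·(z(H) + z(FA)) = -0.3405
c < 0 → liberal criterion (biased toward responding “yes”).

liberal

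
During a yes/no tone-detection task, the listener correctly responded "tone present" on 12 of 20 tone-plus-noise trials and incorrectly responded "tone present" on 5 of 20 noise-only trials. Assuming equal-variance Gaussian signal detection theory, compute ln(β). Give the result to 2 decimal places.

ln β = 0.20

H = 12/20 = 0.6000
FA = 5/20 = 0.2500
z(H) = 0.253
z(FA) = -0.674
ln β = −½·[z(H)² − z(FA)²] = −0.5 × (0.064 − 0.454) = 0.195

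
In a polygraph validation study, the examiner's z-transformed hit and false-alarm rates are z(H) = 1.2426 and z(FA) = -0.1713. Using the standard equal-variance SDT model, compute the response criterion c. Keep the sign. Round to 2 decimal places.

c = -0.54

c = −½·[z(H) + z(FA)] = −½·(1.2426 + (-0.1713)) = -0.53565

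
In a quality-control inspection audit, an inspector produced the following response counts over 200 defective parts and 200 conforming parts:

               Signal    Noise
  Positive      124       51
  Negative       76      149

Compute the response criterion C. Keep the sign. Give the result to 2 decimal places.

H = 124/200 = 0.6200
FA = 51/200 = 0.2550
Φ⁻¹(0.6200) = 0.3055, Φ⁻¹(0.2550) = -0.6588
c = −½·[z(H) + z(FA)] = −0.5 × (0.3055 + (-0.6588)) = 0.17665

C = 0.18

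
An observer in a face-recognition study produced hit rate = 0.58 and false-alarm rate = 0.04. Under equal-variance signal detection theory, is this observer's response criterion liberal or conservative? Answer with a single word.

conservative

z(H) = 0.202, z(FA) = -1.751
c = −½·(z(H) + z(FA)) = 0.7745
c > 0 → conservative criterion (biased toward responding “no”).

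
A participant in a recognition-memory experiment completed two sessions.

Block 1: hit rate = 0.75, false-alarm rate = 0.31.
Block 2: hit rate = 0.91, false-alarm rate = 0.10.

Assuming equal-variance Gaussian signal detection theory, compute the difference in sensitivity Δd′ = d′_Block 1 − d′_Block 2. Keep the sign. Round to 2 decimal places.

Block 1: z(0.75) = 0.674, z(0.31) = -0.496, d' = 1.170
Block 2: z(0.91) = 1.341, z(0.10) = -1.282, d' = 2.623
Δd' = d'_Block 1 − d'_Block 2 = 1.170 − 2.623 = -1.453
Block 2 has the higher sensitivity.

Δd′ = -1.45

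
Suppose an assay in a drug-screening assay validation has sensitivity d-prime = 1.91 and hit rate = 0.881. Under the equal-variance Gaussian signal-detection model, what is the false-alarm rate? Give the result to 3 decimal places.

z(hit rate) = z(0.881) = 1.1800
z(FA) = z(H) − d' = 1.1800 − 1.91 = -0.7300
false-alarm rate = Φ(-0.7300) = 0.2327

false-alarm rate = 0.233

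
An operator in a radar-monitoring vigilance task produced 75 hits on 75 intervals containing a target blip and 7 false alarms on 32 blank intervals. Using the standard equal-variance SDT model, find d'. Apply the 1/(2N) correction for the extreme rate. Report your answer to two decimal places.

The hit rate is 75/75 = 1, so apply the 1/(2N) correction: H → 1 − 1/(2·75) = 0.99333.
z(H) = z(0.99333) = 2.475
z(FA) = z(0.21875) = -0.776
d' = 2.475 − (-0.776) = 3.251

d' = 3.25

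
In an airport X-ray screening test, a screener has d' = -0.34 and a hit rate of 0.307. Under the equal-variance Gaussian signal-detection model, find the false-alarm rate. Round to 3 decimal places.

z(hit rate) = z(0.307) = -0.5044
z(FA) = z(H) − d' = -0.5044 − (-0.34) = -0.1644
false-alarm rate = Φ(-0.1644) = 0.4347

false-alarm rate = 0.435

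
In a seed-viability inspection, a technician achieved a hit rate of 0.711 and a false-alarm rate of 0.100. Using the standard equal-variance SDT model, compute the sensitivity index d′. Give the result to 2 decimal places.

Φ⁻¹(H) = Φ⁻¹(0.711) = 0.556
Φ⁻¹(FA) = Φ⁻¹(0.100) = -1.282
d' = z(H) − z(FA) = 0.556 − (-1.282) = 1.838

d′ = 1.84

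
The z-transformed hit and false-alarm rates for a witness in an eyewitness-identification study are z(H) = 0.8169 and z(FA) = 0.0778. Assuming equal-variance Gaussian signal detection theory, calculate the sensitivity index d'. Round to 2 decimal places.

d' = z(H) − z(FA) = 0.8169 − 0.0778 = 0.7391

d' = 0.74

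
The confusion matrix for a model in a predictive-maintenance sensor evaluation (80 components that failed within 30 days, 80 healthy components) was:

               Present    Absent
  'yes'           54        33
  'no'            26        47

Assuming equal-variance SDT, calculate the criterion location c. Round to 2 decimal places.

H = 54/80 = 0.6750
FA = 33/80 = 0.4125
Φ⁻¹(H) = Φ⁻¹(0.6750) = 0.454
Φ⁻¹(FA) = Φ⁻¹(0.4125) = -0.221
c = −½·[z(H) + z(FA)] = −0.5 × (0.454 + (-0.221)) = -0.1165

c = -0.12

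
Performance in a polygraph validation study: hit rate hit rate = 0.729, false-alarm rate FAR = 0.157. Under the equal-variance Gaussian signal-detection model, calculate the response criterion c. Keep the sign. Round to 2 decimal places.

z(H) = 0.6098
z(FA) = -1.0069
c = −½·[z(H) + z(FA)] = −0.5 × (0.6098 + (-1.0069)) = 0.19855
c > 0: the examiner has a conservative response bias.

c = 0.20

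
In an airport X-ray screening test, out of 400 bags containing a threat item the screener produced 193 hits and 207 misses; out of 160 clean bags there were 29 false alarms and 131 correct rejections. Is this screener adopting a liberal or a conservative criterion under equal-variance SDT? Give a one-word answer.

conservative

z(H) = -0.044, z(FA) = -0.911
c = −½·(z(H) + z(FA)) = 0.4775
c > 0 → conservative criterion (biased toward responding “no”).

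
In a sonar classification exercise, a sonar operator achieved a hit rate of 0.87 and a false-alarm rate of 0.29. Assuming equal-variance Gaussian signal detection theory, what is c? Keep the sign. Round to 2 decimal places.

c = -0.29

z(0.87) = 1.1264, z(0.29) = -0.5534
c = −½·[z(H) + z(FA)] = −0.5 × (1.1264 + (-0.5534)) = -0.2865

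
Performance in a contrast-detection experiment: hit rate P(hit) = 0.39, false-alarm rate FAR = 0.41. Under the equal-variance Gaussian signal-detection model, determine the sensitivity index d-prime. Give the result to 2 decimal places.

d-prime = -0.05

z(H) = -0.2793
z(FA) = -0.2275
d' = z(H) − z(FA) = -0.2793 − (-0.2275) = -0.0518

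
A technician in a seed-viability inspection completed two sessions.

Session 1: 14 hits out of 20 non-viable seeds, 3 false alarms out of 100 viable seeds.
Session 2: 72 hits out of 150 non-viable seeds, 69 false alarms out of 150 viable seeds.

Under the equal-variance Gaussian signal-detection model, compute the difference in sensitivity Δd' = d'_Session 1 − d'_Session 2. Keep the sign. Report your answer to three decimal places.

Δd' = 2.355

Session 1: z(0.7000) = 0.5244, z(0.0300) = -1.8808, d' = 2.4052
Session 2: z(0.4800) = -0.0502, z(0.4600) = -0.1004, d' = 0.0502
Δd' = d'_Session 1 − d'_Session 2 = 2.4052 − 0.0502 = 2.3550
Session 1 has the higher sensitivity.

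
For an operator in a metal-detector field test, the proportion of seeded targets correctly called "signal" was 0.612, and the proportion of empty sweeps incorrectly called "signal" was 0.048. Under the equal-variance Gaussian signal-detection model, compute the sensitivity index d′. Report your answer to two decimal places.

Φ⁻¹(H) = 0.2845
Φ⁻¹(FA) = -1.6646
d' = z(H) − z(FA) = 0.2845 − (-1.6646) = 1.9491

d′ = 1.95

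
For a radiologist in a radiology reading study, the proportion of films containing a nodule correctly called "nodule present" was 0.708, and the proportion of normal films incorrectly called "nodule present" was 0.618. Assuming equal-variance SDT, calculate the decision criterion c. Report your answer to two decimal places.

c = -0.42

z(H) = z(0.708) = 0.5476
z(FA) = z(0.618) = 0.3002
c = −½·[z(H) + z(FA)] = −0.5 × (0.5476 + 0.3002) = -0.4239
c < 0: the radiologist has a liberal response bias.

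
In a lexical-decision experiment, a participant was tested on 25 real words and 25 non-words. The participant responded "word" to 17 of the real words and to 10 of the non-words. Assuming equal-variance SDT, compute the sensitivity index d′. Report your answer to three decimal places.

d′ = 0.721

H = 17/25 = 0.6800
FA = 10/25 = 0.4000
Φ⁻¹(H) = Φ⁻¹(0.6800) = 0.4677
Φ⁻¹(FA) = Φ⁻¹(0.4000) = -0.2533
d' = z(H) − z(FA) = 0.4677 − (-0.2533) = 0.7210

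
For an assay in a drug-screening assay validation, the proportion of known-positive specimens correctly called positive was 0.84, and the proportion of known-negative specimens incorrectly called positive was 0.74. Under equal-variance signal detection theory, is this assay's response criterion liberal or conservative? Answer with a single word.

z(H) = 0.994, z(FA) = 0.643
c = −½·(z(H) + z(FA)) = -0.8185
c < 0 → liberal criterion (biased toward responding “yes”).

liberal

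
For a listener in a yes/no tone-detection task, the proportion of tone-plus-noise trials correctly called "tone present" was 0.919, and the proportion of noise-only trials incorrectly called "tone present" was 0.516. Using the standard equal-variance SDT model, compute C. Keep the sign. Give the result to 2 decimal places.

Φ⁻¹(H) = Φ⁻¹(0.919) = 1.398
Φ⁻¹(FA) = Φ⁻¹(0.516) = 0.040
c = −½·[z(H) + z(FA)] = −0.5 × (1.398 + 0.040) = -0.719

C = -0.72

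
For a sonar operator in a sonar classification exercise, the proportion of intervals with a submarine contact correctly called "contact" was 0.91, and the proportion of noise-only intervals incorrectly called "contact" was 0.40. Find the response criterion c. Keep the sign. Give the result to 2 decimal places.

z(0.91) = 1.341, z(0.40) = -0.253
c = −½·[z(H) + z(FA)] = −0.5 × (1.341 + (-0.253)) = -0.544
c < 0: the sonar operator has a liberal response bias.

c = -0.54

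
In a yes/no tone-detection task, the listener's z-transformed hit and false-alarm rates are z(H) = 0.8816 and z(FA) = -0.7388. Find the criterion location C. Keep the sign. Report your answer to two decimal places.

c = −½·[z(H) + z(FA)] = −½·(0.8816 + (-0.7388)) = -0.0714
c < 0: the listener has a liberal response bias.

C = -0.07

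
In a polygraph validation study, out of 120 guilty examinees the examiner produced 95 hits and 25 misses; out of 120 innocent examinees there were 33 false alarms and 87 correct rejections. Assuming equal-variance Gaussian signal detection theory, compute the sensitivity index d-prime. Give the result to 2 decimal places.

d-prime = 1.41

H = 95/120 = 0.7917
FA = 33/120 = 0.2750
Φ⁻¹(H) = Φ⁻¹(0.7917) = 0.812
Φ⁻¹(FA) = Φ⁻¹(0.2750) = -0.598
d' = z(H) − z(FA) = 0.812 − (-0.598) = 1.410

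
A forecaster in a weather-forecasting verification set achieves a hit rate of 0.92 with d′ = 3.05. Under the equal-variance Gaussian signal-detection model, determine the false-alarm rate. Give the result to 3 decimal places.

false-alarm rate = 0.050

z(hit rate) = z(0.92) = 1.4051
z(FA) = z(H) − d' = 1.4051 − 3.05 = -1.6449
false-alarm rate = Φ(-1.6449) = 0.0500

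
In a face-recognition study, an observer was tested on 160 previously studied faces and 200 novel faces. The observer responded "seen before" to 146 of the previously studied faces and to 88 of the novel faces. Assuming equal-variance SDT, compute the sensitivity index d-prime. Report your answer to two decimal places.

H = 146/160 = 0.9125
FA = 88/200 = 0.4400
z(H) = 1.3563
z(FA) = -0.1510
d' = z(H) − z(FA) = 1.3563 − (-0.1510) = 1.5073

d-prime = 1.51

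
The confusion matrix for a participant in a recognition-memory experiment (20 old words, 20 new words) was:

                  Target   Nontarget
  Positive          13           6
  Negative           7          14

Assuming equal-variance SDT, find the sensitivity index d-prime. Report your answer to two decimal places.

d-prime = 0.91

H = 13/20 = 0.6500
FA = 6/20 = 0.3000
z(H) = z(0.6500) = 0.3853
z(FA) = z(0.3000) = -0.5244
d' = z(H) − z(FA) = 0.3853 − (-0.5244) = 0.9097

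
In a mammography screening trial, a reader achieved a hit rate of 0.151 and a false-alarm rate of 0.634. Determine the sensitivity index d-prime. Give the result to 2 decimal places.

Φ⁻¹(H) = -1.032
Φ⁻¹(FA) = 0.342
d' = z(H) − z(FA) = -1.032 − 0.342 = -1.374

d-prime = -1.37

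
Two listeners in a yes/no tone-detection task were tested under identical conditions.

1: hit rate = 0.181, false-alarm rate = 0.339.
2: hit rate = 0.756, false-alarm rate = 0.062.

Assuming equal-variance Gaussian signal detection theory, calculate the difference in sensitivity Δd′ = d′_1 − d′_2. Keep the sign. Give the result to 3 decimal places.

1: z(0.181) = -0.9116, z(0.339) = -0.4152, d' = -0.4964
2: z(0.756) = 0.6935, z(0.062) = -1.5382, d' = 2.2317
Δd' = d'_1 − d'_2 = -0.4964 − 2.2317 = -2.7281
2 has the higher sensitivity.

Δd′ = -2.728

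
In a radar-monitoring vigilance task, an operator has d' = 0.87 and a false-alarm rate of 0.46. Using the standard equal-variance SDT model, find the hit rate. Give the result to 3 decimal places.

z(false-alarm rate) = z(0.46) = -0.1004
z(H) = z(FA) + d' = -0.1004 + 0.87 = 0.7696
hit rate = Φ(0.7696) = 0.7792

hit rate = 0.779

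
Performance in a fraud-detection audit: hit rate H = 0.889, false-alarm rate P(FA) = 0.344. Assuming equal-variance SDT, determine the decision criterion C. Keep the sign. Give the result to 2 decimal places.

C = -0.41

z(H) = z(0.889) = 1.2212
z(FA) = z(0.344) = -0.4016
c = −½·[z(H) + z(FA)] = −0.5 × (1.2212 + (-0.4016)) = -0.4098
c < 0: the analyst has a liberal response bias.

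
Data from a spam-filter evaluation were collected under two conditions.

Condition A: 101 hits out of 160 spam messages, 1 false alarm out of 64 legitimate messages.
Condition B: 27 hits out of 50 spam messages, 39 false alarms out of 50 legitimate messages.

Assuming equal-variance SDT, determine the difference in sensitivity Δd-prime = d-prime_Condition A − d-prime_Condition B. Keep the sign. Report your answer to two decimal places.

Δd-prime = 3.16

Condition A: z(0.6312) = 0.335, z(0.0156) = -2.155, d' = 2.490
Condition B: z(0.5400) = 0.100, z(0.7800) = 0.772, d' = -0.672
Δd' = d'_Condition A − d'_Condition B = 2.490 − (-0.672) = 3.162
Condition A has the higher sensitivity.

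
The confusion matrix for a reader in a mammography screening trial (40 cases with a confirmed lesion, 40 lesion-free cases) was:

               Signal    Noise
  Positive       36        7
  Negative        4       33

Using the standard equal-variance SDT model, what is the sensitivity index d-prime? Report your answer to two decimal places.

d-prime = 2.22

H = 36/40 = 0.9000
FA = 7/40 = 0.1750
z(0.9000) = 1.282, z(0.1750) = -0.935
d' = z(H) − z(FA) = 1.282 − (-0.935) = 2.217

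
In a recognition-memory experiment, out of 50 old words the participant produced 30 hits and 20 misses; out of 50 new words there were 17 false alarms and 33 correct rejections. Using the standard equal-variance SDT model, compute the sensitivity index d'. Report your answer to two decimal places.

d' = 0.67

H = 30/50 = 0.6000
FA = 17/50 = 0.3400
z(H) = 0.253
z(FA) = -0.412
d' = z(H) − z(FA) = 0.253 − (-0.412) = 0.665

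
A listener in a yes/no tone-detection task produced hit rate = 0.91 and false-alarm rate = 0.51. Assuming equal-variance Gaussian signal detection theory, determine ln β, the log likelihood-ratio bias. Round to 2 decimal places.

ln β = -0.90

Φ⁻¹(0.91) = 1.341, Φ⁻¹(0.51) = 0.025
ln β = −½·[z(H)² − z(FA)²] = −0.5 × (1.798 − 0.001) = -0.8985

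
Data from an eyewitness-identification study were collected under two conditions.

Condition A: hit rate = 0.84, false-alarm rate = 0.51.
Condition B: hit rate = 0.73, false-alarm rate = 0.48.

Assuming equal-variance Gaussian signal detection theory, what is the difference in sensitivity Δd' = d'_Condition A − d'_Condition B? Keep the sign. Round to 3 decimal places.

Condition A: z(0.84) = 0.9945, z(0.51) = 0.0251, d' = 0.9694
Condition B: z(0.73) = 0.6128, z(0.48) = -0.0502, d' = 0.6630
Δd' = d'_Condition A − d'_Condition B = 0.9694 − 0.6630 = 0.3064
Condition A has the higher sensitivity.

Δd' = 0.306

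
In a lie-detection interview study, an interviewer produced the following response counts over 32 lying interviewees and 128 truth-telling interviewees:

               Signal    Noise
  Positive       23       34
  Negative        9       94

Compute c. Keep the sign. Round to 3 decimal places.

H = 23/32 = 0.7188
FA = 34/128 = 0.2656
z(0.7188) = 0.5793, z(0.2656) = -0.6262
c = −½·[z(H) + z(FA)] = −0.5 × (0.5793 + (-0.6262)) = 0.02345
c > 0: the interviewer has a conservative response bias.

c = 0.023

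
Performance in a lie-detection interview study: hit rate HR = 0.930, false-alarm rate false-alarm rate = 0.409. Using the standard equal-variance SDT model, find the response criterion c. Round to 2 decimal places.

c = -0.62

Φ⁻¹(0.930) = 1.4758, Φ⁻¹(0.409) = -0.2301
c = −½·[z(H) + z(FA)] = −0.5 × (1.4758 + (-0.2301)) = -0.62285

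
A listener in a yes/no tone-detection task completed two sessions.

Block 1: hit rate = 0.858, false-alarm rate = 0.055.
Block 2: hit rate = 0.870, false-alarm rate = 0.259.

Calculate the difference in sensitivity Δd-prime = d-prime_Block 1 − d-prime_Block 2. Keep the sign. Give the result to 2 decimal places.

Block 1: z(0.858) = 1.071, z(0.055) = -1.598, d' = 2.669
Block 2: z(0.870) = 1.126, z(0.259) = -0.646, d' = 1.772
Δd' = d'_Block 1 − d'_Block 2 = 2.669 − 1.772 = 0.897
Block 1 has the higher sensitivity.

Δd-prime = 0.90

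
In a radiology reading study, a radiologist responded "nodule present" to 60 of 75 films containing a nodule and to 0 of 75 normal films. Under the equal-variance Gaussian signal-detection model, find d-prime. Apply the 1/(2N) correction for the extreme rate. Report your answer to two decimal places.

d-prime = 3.32

The false-alarm rate is 0/75 = 0, so apply the 1/(2N) correction: FA → 1/(2·75) = 0.00667.
z(H) = z(0.80000) = 0.842
z(FA) = z(0.00667) = -2.475
d' = 0.842 − (-2.475) = 3.317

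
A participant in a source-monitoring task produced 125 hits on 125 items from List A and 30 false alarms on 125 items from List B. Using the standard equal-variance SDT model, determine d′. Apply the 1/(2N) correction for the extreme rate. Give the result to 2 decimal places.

d′ = 3.36

The hit rate is 125/125 = 1, so apply the 1/(2N) correction: H → 1 − 1/(2·125) = 0.99600.
z(H) = z(0.99600) = 2.652
z(FA) = z(0.24000) = -0.706
d' = 2.652 − (-0.706) = 3.358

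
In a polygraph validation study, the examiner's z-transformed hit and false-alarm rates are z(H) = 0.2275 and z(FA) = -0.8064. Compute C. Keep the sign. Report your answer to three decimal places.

c = −½·[z(H) + z(FA)] = −½·(0.2275 + (-0.8064)) = 0.28945
c > 0: the examiner has a conservative response bias.

C = 0.289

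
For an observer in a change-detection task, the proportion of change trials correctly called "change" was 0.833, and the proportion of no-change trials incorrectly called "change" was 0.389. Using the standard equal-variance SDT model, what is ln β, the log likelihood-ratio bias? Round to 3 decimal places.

ln β = -0.427

z(H) = z(0.833) = 0.9661
z(FA) = z(0.389) = -0.2819
ln β = −½·[z(H)² − z(FA)²] = −0.5 × (0.9333 − 0.0795) = -0.4269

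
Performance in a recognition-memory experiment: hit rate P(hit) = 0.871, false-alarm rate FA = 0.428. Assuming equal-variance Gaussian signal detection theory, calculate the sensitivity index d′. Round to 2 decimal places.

z(H) = 1.1311
z(FA) = -0.1815
d' = z(H) − z(FA) = 1.1311 − (-0.1815) = 1.3126

d′ = 1.31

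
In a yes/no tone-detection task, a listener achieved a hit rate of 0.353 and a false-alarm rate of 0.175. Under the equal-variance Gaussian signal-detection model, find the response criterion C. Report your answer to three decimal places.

z(0.353) = -0.3772, z(0.175) = -0.9346
c = −½·[z(H) + z(FA)] = −0.5 × (-0.3772 + (-0.9346)) = 0.6559
c > 0: the listener has a conservative response bias.

C = 0.656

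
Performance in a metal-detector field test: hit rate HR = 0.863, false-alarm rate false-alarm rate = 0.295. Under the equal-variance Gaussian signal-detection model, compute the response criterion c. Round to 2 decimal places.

Φ⁻¹(H) = 1.0939
Φ⁻¹(FA) = -0.5388
c = −½·[z(H) + z(FA)] = −0.5 × (1.0939 + (-0.5388)) = -0.27755
c < 0: the operator has a liberal response bias.

c = -0.28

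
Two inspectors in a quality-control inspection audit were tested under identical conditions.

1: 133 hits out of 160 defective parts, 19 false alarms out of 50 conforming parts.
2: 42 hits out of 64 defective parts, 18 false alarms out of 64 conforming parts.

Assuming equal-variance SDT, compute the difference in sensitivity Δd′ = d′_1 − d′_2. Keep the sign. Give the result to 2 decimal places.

1: z(0.8313) = 0.959, z(0.3800) = -0.305, d' = 1.264
2: z(0.6562) = 0.402, z(0.2812) = -0.579, d' = 0.981
Δd' = d'_1 − d'_2 = 1.264 − 0.981 = 0.283
1 has the higher sensitivity.

Δd′ = 0.28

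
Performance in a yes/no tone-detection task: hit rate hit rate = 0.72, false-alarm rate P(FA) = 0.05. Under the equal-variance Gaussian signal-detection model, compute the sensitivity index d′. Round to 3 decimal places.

d′ = 2.228

z(0.72) = 0.5828, z(0.05) = -1.6449
d' = z(H) − z(FA) = 0.5828 − (-1.6449) = 2.2277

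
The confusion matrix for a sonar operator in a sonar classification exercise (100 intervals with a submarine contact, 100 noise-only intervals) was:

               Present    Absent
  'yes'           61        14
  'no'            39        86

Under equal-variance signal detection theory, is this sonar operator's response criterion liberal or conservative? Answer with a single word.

conservative

z(H) = 0.279, z(FA) = -1.080
c = −½·(z(H) + z(FA)) = 0.4005
c > 0 → conservative criterion (biased toward responding “no”).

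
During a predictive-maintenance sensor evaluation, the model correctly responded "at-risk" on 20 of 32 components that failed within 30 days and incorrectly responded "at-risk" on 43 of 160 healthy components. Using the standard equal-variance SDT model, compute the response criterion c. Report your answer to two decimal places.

c = 0.15

H = 20/32 = 0.6250
FA = 43/160 = 0.2687
z(H) = 0.3186
z(FA) = -0.6167
c = −½·[z(H) + z(FA)] = −0.5 × (0.3186 + (-0.6167)) = 0.14905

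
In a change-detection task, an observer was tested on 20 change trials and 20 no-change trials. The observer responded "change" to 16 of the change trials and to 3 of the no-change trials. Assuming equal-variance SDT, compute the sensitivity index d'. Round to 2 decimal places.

H = 16/20 = 0.8000
FA = 3/20 = 0.1500
Φ⁻¹(0.8000) = 0.842, Φ⁻¹(0.1500) = -1.036
d' = z(H) − z(FA) = 0.842 − (-1.036) = 1.878

d' = 1.88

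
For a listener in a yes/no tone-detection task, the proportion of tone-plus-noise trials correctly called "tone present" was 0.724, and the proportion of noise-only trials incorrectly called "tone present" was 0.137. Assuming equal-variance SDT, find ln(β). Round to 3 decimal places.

z(0.724) = 0.5948, z(0.137) = -1.0939
ln β = −½·[z(H)² − z(FA)²] = −0.5 × (0.3538 − 1.1966) = 0.4214

ln β = 0.421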